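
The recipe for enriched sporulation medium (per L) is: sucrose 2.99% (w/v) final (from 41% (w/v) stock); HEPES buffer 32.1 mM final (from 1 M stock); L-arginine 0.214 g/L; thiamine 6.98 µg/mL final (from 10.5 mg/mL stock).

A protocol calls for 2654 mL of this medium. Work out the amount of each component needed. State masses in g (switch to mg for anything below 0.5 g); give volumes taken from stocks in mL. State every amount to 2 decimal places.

sucrose 193.55 mL; HEPES buffer 85.19 mL; L-arginine 0.57 g; thiamine 1.76 mL

Scale factor relative to 1 L: 2.654.
sucrose: dilute stock: 2.99% ÷ 41% × 2654 mL = 193.55 mL
HEPES buffer: C1V1 = C2V2 → 32.1 mM × 2654 mL ÷ 1000 mM = 85.19 mL
L-arginine: 0.214 g/L × 2.654 L = 0.57 g
thiamine: V = C2·V2/C1 = 6.98 µg/mL × 2654 mL ÷ 10500 µg/mL = 1.76 mL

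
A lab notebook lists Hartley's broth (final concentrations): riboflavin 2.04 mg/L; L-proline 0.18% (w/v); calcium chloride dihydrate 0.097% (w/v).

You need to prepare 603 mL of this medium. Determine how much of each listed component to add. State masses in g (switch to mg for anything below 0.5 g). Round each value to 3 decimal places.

riboflavin 1.230 mg; L-proline 1.085 g; calcium chloride dihydrate 0.585 g

Working volume: 603 mL = 0.603 L.
riboflavin: 2.04 mg/L × 0.603 L = 1.230 mg
L-proline: 0.18% w/v = 1.8 g/L → 1.8 × 0.603 L = 1.085 g
calcium chloride dihydrate: 0.097 g per 100 mL × 603 mL ÷ 100 = 0.585 g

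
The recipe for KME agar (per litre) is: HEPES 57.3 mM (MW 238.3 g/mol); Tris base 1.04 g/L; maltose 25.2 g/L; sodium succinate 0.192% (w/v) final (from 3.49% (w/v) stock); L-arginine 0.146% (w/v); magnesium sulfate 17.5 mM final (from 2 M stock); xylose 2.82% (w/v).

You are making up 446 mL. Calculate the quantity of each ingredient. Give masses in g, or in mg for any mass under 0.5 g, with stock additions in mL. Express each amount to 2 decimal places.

Target volume = 446 mL = 0.446 L.
HEPES: 57.3 mmol/L × 238.3 g/mol × 0.446 L ÷ 1000 = 6.09 g
Tris base: 1.04 g/L × 0.446 L = 0.46384 g = 463.84 mg
maltose: 25.2 g/L × 0.446 L = 11.24 g
sodium succinate: V = C2·V2/C1 = 0.192% ÷ 3.49% × 446 mL = 24.54 mL
L-arginine: 0.146% w/v = 1.46 g/L → 1.46 × 0.446 L = 0.65 g
magnesium sulfate: C1V1 = C2V2 → 17.5 mM × 446 mL ÷ 2000 mM = 3.90 mL
xylose: 2.82 g per 100 mL × 446 mL ÷ 100 = 12.58 g

HEPES 6.09 g; Tris base 463.84 mg; maltose 11.24 g; sodium succinate 24.54 mL; L-arginine 0.65 g; magnesium sulfate 3.90 mL; xylose 12.58 g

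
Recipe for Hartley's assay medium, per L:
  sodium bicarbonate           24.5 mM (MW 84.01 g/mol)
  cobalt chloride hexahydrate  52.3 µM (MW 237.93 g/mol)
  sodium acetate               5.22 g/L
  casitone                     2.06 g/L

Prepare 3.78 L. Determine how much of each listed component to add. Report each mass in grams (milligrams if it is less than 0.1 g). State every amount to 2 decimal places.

sodium bicarbonate 7.78 g; cobalt chloride hexahydrate 47.04 mg; sodium acetate 19.73 g; casitone 7.79 g

Scale factor relative to 1 L: 3.78.
sodium bicarbonate: 24.5 mmol/L × 84.01 g/mol × 3.78 L ÷ 1000 = 7.78 g
cobalt chloride hexahydrate: 52.3 µmol/L × 237.93 g/mol × 3.78 L ÷ 1000 = 47.04 mg
sodium acetate: 5.22 g/L × 3.78 L = 19.73 g
casitone: 2.06 g/L × 3.78 L = 7.79 g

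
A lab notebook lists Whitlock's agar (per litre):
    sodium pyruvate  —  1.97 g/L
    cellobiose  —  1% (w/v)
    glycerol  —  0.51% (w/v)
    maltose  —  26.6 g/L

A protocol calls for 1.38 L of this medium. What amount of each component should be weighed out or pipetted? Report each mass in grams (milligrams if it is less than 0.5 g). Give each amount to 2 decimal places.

Scale factor relative to 1 L: 1.38.
sodium pyruvate: 1.97 g/L × 1.38 L = 2.72 g
cellobiose: 1% w/v = 10 g/L → 10 × 1.38 L = 13.80 g
glycerol: 0.51 g per 100 mL × 1380 mL ÷ 100 = 7.04 g
maltose: 26.6 g/L × 1.38 L = 36.71 g

sodium pyruvate 2.72 g; cellobiose 13.80 g; glycerol 7.04 g; maltose 36.71 g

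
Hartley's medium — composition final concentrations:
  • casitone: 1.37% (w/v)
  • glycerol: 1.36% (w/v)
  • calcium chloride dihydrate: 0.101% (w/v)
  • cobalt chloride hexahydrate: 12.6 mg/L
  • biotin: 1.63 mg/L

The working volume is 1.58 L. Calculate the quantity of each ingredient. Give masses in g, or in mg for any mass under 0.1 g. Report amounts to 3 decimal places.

Working volume: 1.58 L.
casitone: 1.37 g per 100 mL × 1580 mL ÷ 100 = 21.646 g
glycerol: 1.36 g per 100 mL × 1580 mL ÷ 100 = 21.488 g
calcium chloride dihydrate: 0.101 g per 100 mL × 1580 mL ÷ 100 = 1.596 g
cobalt chloride hexahydrate: 12.6 mg/L × 1.58 L = 19.908 mg
biotin: 1.63 mg/L × 1.58 L = 2.575 mg

casitone 21.646 g; glycerol 21.488 g; calcium chloride dihydrate 1.596 g; cobalt chloride hexahydrate 19.908 mg; biotin 2.575 mg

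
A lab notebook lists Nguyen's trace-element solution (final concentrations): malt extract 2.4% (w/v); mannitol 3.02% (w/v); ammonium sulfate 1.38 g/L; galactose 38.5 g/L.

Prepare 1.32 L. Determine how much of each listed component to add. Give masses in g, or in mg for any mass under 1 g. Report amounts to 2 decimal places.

Scale factor relative to 1 L: 1.32.
malt extract: 2.4 g per 100 mL × 1320 mL ÷ 100 = 31.68 g
mannitol: 3.02% w/v = 30.2 g/L → 30.2 × 1.32 L = 39.86 g
ammonium sulfate: 1.38 g/L × 1.32 L = 1.82 g
galactose: 38.5 g/L × 1.32 L = 50.82 g

malt extract 31.68 g; mannitol 39.86 g; ammonium sulfate 1.82 g; galactose 50.82 g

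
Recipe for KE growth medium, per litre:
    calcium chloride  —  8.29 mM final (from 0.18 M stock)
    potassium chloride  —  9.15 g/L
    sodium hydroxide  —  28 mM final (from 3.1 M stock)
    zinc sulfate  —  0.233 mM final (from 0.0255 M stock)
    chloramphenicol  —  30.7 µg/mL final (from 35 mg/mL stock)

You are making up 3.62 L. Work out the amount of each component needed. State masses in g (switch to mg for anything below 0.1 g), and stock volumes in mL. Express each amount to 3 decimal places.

Working volume: 3.62 L.
calcium chloride: C1V1 = C2V2 → 8.29 mM × 3620 mL ÷ 180 mM = 166.721 mL
potassium chloride: 9.15 g/L × 3.62 L = 33.123 g
sodium hydroxide: dilute stock: 28 mM × 3620 mL ÷ 3100 mM = 32.697 mL
zinc sulfate: V = C2·V2/C1 = 0.233 mM × 3620 mL ÷ 25.5 mM = 33.077 mL
chloramphenicol: dilute stock: 30.7 µg/mL × 3620 mL ÷ 35000 µg/mL = 3.175 mL

calcium chloride 166.721 mL; potassium chloride 33.123 g; sodium hydroxide 32.697 mL; zinc sulfate 33.077 mL; chloramphenicol 3.175 mL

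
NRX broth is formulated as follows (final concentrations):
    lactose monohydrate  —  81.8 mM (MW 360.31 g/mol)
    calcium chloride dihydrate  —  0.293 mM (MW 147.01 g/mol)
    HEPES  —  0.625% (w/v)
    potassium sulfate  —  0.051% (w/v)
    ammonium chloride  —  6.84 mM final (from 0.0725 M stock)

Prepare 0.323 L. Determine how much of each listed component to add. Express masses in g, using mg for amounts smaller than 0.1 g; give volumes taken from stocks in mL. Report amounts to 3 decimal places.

Scale factor relative to 1 L: 0.323.
lactose monohydrate: 81.8 mmol/L × 360.31 g/mol × 0.323 L ÷ 1000 = 9.520 g
calcium chloride dihydrate: 0.293 mmol/L × 147.01 mg/mmol × 0.323 L = 13.913 mg
HEPES: 0.625% w/v = 6.25 g/L → 6.25 × 0.323 L = 2.019 g
potassium sulfate: 0.051 g per 100 mL × 323 mL ÷ 100 = 0.165 g
ammonium chloride: C1V1 = C2V2 → 6.84 mM × 323 mL ÷ 72.5 mM = 30.473 mL

lactose monohydrate 9.520 g; calcium chloride dihydrate 13.913 mg; HEPES 2.019 g; potassium sulfate 0.165 g; ammonium chloride 30.473 mL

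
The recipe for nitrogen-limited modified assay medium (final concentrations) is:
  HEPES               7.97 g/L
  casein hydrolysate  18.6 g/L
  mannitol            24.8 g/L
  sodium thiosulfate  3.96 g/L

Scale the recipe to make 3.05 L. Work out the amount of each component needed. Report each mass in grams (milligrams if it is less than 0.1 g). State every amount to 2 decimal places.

Scale factor relative to 1 L: 3.05.
HEPES: 7.97 g/L × 3.05 L = 24.31 g
casein hydrolysate: 18.6 g/L × 3.05 L = 56.73 g
mannitol: 24.8 g/L × 3.05 L = 75.64 g
sodium thiosulfate: 3.96 g/L × 3.05 L = 12.08 g

HEPES 24.31 g; casein hydrolysate 56.73 g; mannitol 75.64 g; sodium thiosulfate 12.08 g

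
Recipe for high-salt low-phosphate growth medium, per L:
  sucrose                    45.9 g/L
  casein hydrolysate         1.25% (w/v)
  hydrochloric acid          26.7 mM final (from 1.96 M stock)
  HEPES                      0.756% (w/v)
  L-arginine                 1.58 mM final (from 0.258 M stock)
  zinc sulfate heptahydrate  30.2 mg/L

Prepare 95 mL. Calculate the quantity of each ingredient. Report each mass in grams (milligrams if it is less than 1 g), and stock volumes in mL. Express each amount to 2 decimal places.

sucrose 4.36 g; casein hydrolysate 1.19 g; hydrochloric acid 1.29 mL; HEPES 718.20 mg; L-arginine 0.58 mL; zinc sulfate heptahydrate 2.87 mg

Scale factor relative to 1 L: 0.095.
sucrose: 45.9 g/L × 0.095 L = 4.36 g
casein hydrolysate: 1.25 g per 100 mL × 95 mL ÷ 100 = 1.19 g
hydrochloric acid: V = C2·V2/C1 = 26.7 mM × 95 mL ÷ 1960 mM = 1.29 mL
HEPES: 0.756% w/v = 7.56 g/L → 7.56 × 0.095 L = 0.7182 g = 718.20 mg
L-arginine: V = C2·V2/C1 = 1.58 mM × 95 mL ÷ 258 mM = 0.58 mL
zinc sulfate heptahydrate: 30.2 mg/L × 0.095 L = 2.87 mg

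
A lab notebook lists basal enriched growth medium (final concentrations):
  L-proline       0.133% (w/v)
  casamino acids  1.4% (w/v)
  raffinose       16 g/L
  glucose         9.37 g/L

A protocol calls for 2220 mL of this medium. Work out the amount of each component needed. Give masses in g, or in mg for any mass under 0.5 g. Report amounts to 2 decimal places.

Scale factor relative to 1 L: 2.22.
L-proline: 0.133% w/v = 1.33 g/L → 1.33 × 2.22 L = 2.95 g
casamino acids: 1.4% w/v = 14 g/L → 14 × 2.22 L = 31.08 g
raffinose: 16 g/L × 2.22 L = 35.52 g
glucose: 9.37 g/L × 2.22 L = 20.80 g

L-proline 2.95 g; casamino acids 31.08 g; raffinose 35.52 g; glucose 20.80 g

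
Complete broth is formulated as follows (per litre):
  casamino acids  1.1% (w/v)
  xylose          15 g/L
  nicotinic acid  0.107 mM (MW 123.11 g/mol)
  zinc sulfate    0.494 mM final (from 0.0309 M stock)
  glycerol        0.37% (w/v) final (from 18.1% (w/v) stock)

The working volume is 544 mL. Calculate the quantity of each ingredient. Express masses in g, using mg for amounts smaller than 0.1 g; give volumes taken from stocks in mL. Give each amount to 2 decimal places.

casamino acids 5.98 g; xylose 8.16 g; nicotinic acid 7.17 mg; zinc sulfate 8.70 mL; glycerol 11.12 mL

Target volume = 544 mL = 0.544 L.
casamino acids: 1.1% w/v = 11 g/L → 11 × 0.544 L = 5.98 g
xylose: 15 g/L × 0.544 L = 8.16 g
nicotinic acid: 0.107 mmol/L × 123.11 mg/mmol × 0.544 L = 7.17 mg
zinc sulfate: V = C2·V2/C1 = 0.494 mM × 544 mL ÷ 30.9 mM = 8.70 mL
glycerol: V = C2·V2/C1 = 0.37% ÷ 18.1% × 544 mL = 11.12 mL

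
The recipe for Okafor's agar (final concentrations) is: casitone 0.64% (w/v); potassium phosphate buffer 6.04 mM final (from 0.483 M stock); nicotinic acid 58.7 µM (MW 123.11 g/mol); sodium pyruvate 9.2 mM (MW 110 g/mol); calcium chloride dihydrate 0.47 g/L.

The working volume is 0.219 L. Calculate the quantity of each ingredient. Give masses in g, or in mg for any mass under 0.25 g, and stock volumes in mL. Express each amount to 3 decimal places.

Working volume: 0.219 L.
casitone: 0.64% w/v = 6.4 g/L → 6.4 × 0.219 L = 1.402 g
potassium phosphate buffer: dilute stock: 6.04 mM × 219 mL ÷ 483 mM = 2.739 mL
nicotinic acid: 58.7 µmol/L × 123.11 g/mol × 0.219 L ÷ 1000 = 1.583 mg
sodium pyruvate: 9.2 mmol/L × 110 mg/mmol × 0.219 L = 221.628 mg
calcium chloride dihydrate: 0.47 g/L × 0.219 L = 0.10293 g = 102.930 mg

casitone 1.402 g; potassium phosphate buffer 2.739 mL; nicotinic acid 1.583 mg; sodium pyruvate 221.628 mg; calcium chloride dihydrate 102.930 mg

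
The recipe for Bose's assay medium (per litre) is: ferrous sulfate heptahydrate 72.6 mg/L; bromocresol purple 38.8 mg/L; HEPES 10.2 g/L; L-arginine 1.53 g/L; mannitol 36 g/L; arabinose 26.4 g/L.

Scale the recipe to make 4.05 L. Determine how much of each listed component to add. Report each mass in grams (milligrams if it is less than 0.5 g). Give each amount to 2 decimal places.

ferrous sulfate heptahydrate 294.03 mg; bromocresol purple 157.14 mg; HEPES 41.31 g; L-arginine 6.20 g; mannitol 145.80 g; arabinose 106.92 g

Scale factor relative to 1 L: 4.05.
ferrous sulfate heptahydrate: 72.6 mg/L × 4.05 L = 294.03 mg
bromocresol purple: 38.8 mg/L × 4.05 L = 157.14 mg
HEPES: 10.2 g/L × 4.05 L = 41.31 g
L-arginine: 1.53 g/L × 4.05 L = 6.20 g
mannitol: 36 g/L × 4.05 L = 145.80 g
arabinose: 26.4 g/L × 4.05 L = 106.92 g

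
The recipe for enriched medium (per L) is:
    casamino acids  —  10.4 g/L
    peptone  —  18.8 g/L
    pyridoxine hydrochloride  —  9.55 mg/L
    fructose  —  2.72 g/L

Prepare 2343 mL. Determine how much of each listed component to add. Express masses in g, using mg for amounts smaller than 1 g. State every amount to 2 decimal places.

casamino acids 24.37 g; peptone 44.05 g; pyridoxine hydrochloride 22.38 mg; fructose 6.37 g

Target volume = 2343 mL = 2.343 L.
casamino acids: 10.4 g/L × 2.343 L = 24.37 g
peptone: 18.8 g/L × 2.343 L = 44.05 g
pyridoxine hydrochloride: 9.55 mg/L × 2.343 L = 22.38 mg
fructose: 2.72 g/L × 2.343 L = 6.37 g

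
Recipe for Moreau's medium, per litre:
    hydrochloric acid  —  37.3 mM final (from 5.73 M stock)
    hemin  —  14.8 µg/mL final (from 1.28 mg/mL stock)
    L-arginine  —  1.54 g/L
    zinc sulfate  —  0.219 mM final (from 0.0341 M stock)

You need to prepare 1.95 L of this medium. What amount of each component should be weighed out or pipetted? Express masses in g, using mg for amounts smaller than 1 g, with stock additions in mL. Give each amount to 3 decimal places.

Scale factor relative to 1 L: 1.95.
hydrochloric acid: V = C2·V2/C1 = 37.3 mM × 1950 mL ÷ 5730 mM = 12.694 mL
hemin: C1V1 = C2V2 → 14.8 µg/mL × 1950 mL ÷ 1280 µg/mL = 22.547 mL
L-arginine: 1.54 g/L × 1.95 L = 3.003 g
zinc sulfate: C1V1 = C2V2 → 0.219 mM × 1950 mL ÷ 34.1 mM = 12.523 mL

hydrochloric acid 12.694 mL; hemin 22.547 mL; L-arginine 3.003 g; zinc sulfate 12.523 mL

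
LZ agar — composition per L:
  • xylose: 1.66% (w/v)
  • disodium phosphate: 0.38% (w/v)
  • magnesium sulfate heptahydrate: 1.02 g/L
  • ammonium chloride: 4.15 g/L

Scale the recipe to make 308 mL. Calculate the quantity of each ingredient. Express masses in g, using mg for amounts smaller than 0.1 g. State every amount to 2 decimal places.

xylose 5.11 g; disodium phosphate 1.17 g; magnesium sulfate heptahydrate 0.31 g; ammonium chloride 1.28 g

Working volume: 308 mL = 0.308 L.
xylose: 1.66% w/v = 16.6 g/L → 16.6 × 0.308 L = 5.11 g
disodium phosphate: 0.38 g per 100 mL × 308 mL ÷ 100 = 1.17 g
magnesium sulfate heptahydrate: 1.02 g/L × 0.308 L = 0.31 g
ammonium chloride: 4.15 g/L × 0.308 L = 1.28 g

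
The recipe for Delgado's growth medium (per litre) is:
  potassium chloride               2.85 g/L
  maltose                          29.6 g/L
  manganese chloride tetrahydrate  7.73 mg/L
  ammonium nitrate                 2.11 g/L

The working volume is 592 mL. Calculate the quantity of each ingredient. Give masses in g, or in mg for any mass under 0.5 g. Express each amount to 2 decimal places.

potassium chloride 1.69 g; maltose 17.52 g; manganese chloride tetrahydrate 4.58 mg; ammonium nitrate 1.25 g

Working volume: 592 mL = 0.592 L.
potassium chloride: 2.85 g/L × 0.592 L = 1.69 g
maltose: 29.6 g/L × 0.592 L = 17.52 g
manganese chloride tetrahydrate: 7.73 mg/L × 0.592 L = 4.58 mg
ammonium nitrate: 2.11 g/L × 0.592 L = 1.25 g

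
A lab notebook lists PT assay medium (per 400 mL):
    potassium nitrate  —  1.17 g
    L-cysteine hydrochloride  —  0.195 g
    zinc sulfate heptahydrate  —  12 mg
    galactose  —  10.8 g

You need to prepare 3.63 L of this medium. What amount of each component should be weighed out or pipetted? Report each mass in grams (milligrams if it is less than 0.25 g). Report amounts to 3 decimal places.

potassium nitrate 10.618 g; L-cysteine hydrochloride 1.770 g; zinc sulfate heptahydrate 108.900 mg; galactose 98.010 g

Ratio of target to recipe volume: 3630 / 400 = 9.075.
potassium nitrate: 1.17 g × (3630 mL / 400 mL) = 10.618 g
L-cysteine hydrochloride: 0.195 g × (3630 mL / 400 mL) = 1.770 g
zinc sulfate heptahydrate: 12 mg × (3630 mL / 400 mL) = 108.900 mg
galactose: 10.8 g × (3630 mL / 400 mL) = 98.010 g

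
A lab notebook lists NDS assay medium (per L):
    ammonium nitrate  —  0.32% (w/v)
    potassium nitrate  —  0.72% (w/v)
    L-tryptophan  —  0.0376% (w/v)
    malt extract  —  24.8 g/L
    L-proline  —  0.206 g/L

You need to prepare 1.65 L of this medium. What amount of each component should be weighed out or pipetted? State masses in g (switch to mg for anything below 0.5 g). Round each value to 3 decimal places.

ammonium nitrate 5.280 g; potassium nitrate 11.880 g; L-tryptophan 0.620 g; malt extract 40.920 g; L-proline 339.900 mg

Scale factor relative to 1 L: 1.65.
ammonium nitrate: 0.32 g per 100 mL × 1650 mL ÷ 100 = 5.280 g
potassium nitrate: 0.72 g per 100 mL × 1650 mL ÷ 100 = 11.880 g
L-tryptophan: 0.0376 g per 100 mL × 1650 mL ÷ 100 = 0.620 g
malt extract: 24.8 g/L × 1.65 L = 40.920 g
L-proline: 0.206 g/L × 1.65 L = 0.3399 g = 339.900 mg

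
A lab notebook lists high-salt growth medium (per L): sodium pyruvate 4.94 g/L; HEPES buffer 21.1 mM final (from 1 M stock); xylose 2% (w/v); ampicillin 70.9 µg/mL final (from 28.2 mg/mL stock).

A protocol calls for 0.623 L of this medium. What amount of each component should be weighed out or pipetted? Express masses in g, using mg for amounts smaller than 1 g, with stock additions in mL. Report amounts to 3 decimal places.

Working volume: 0.623 L.
sodium pyruvate: 4.94 g/L × 0.623 L = 3.078 g
HEPES buffer: C1V1 = C2V2 → 21.1 mM × 623 mL ÷ 1000 mM = 13.145 mL
xylose: 2 g per 100 mL × 623 mL ÷ 100 = 12.460 g
ampicillin: dilute stock: 70.9 µg/mL × 623 mL ÷ 28200 µg/mL = 1.566 mL

sodium pyruvate 3.078 g; HEPES buffer 13.145 mL; xylose 12.460 g; ampicillin 1.566 mL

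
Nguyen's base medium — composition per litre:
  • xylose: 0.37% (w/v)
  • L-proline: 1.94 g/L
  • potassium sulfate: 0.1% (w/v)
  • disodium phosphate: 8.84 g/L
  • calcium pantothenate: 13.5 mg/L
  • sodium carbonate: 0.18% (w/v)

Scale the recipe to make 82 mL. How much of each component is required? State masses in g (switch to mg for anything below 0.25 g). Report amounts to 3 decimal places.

Scale factor relative to 1 L: 0.082.
xylose: 0.37% w/v = 3.7 g/L → 3.7 × 0.082 L = 0.303 g
L-proline: 1.94 g/L × 0.082 L = 0.15908 g = 159.080 mg
potassium sulfate: 0.1% w/v = 1 g/L → 1 × 0.082 L = 0.082 g = 82.000 mg
disodium phosphate: 8.84 g/L × 0.082 L = 0.725 g
calcium pantothenate: 13.5 mg/L × 0.082 L = 1.107 mg
sodium carbonate: 0.18 g per 100 mL × 82 mL ÷ 100 = 0.1476 g = 147.600 mg

xylose 0.303 g; L-proline 159.080 mg; potassium sulfate 82.000 mg; disodium phosphate 0.725 g; calcium pantothenate 1.107 mg; sodium carbonate 147.600 mg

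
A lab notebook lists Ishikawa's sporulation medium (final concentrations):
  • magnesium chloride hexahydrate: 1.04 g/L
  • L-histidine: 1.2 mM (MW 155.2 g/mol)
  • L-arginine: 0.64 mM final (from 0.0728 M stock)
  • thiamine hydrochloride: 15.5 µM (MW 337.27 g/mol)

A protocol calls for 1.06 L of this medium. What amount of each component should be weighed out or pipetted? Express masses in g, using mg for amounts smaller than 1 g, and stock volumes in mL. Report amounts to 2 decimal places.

Scale factor relative to 1 L: 1.06.
magnesium chloride hexahydrate: 1.04 g/L × 1.06 L = 1.10 g
L-histidine: 1.2 mmol/L × 155.2 mg/mmol × 1.06 L = 197.41 mg
L-arginine: dilute stock: 0.64 mM × 1060 mL ÷ 72.8 mM = 9.32 mL
thiamine hydrochloride: 15.5 µmol/L × 337.27 g/mol × 1.06 L ÷ 1000 = 5.54 mg

magnesium chloride hexahydrate 1.10 g; L-histidine 197.41 mg; L-arginine 9.32 mL; thiamine hydrochloride 5.54 mg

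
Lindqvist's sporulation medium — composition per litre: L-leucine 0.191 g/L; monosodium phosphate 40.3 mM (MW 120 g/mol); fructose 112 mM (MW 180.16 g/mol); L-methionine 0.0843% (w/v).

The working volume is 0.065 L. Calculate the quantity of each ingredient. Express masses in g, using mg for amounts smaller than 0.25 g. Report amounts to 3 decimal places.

L-leucine 12.415 mg; monosodium phosphate 0.314 g; fructose 1.312 g; L-methionine 54.795 mg

Scale factor relative to 1 L: 0.065.
L-leucine: 0.191 g/L × 0.065 L = 0.012415 g = 12.415 mg
monosodium phosphate: 40.3 mmol/L × 120 g/mol × 0.065 L ÷ 1000 = 0.314 g
fructose: 112 mmol/L × 180.16 g/mol × 0.065 L ÷ 1000 = 1.312 g
L-methionine: 0.0843 g per 100 mL × 65 mL ÷ 100 = 0.054795 g = 54.795 mg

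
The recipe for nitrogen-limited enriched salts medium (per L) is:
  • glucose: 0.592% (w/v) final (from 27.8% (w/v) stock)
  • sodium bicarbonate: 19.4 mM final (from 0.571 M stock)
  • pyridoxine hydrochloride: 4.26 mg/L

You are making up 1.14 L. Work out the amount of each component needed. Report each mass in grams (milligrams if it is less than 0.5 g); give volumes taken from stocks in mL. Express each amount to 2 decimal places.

glucose 24.28 mL; sodium bicarbonate 38.73 mL; pyridoxine hydrochloride 4.86 mg

Scale factor relative to 1 L: 1.14.
glucose: dilute stock: 0.592% ÷ 27.8% × 1140 mL = 24.28 mL
sodium bicarbonate: V = C2·V2/C1 = 19.4 mM × 1140 mL ÷ 571 mM = 38.73 mL
pyridoxine hydrochloride: 4.26 mg/L × 1.14 L = 4.86 mg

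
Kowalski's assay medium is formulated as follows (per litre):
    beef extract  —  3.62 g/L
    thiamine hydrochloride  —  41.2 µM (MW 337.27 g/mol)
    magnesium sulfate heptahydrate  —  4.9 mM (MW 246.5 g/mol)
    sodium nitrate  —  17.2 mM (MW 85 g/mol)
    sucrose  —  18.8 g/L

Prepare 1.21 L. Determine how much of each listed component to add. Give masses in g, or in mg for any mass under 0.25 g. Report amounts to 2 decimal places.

Scale factor relative to 1 L: 1.21.
beef extract: 3.62 g/L × 1.21 L = 4.38 g
thiamine hydrochloride: 41.2 µmol/L × 337.27 g/mol × 1.21 L ÷ 1000 = 16.81 mg
magnesium sulfate heptahydrate: 4.9 mmol/L × 246.5 g/mol × 1.21 L ÷ 1000 = 1.46 g
sodium nitrate: 17.2 mmol/L × 85 g/mol × 1.21 L ÷ 1000 = 1.77 g
sucrose: 18.8 g/L × 1.21 L = 22.75 g

beef extract 4.38 g; thiamine hydrochloride 16.81 mg; magnesium sulfate heptahydrate 1.46 g; sodium nitrate 1.77 g; sucrose 22.75 g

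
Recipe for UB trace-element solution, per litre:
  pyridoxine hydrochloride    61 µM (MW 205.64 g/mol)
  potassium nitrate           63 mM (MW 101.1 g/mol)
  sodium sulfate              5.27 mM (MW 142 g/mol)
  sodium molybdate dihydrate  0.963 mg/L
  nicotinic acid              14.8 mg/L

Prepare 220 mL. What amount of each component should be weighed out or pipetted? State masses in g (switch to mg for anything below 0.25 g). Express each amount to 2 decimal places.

Scale factor relative to 1 L: 0.22.
pyridoxine hydrochloride: 61 µmol/L × 205.64 g/mol × 0.22 L ÷ 1000 = 2.76 mg
potassium nitrate: 63 mmol/L × 101.1 g/mol × 0.22 L ÷ 1000 = 1.40 g
sodium sulfate: 5.27 mmol/L × 142 mg/mmol × 0.22 L = 164.63 mg
sodium molybdate dihydrate: 0.963 mg/L × 0.22 L = 0.21 mg
nicotinic acid: 14.8 mg/L × 0.22 L = 3.26 mg

pyridoxine hydrochloride 2.76 mg; potassium nitrate 1.40 g; sodium sulfate 164.63 mg; sodium molybdate dihydrate 0.21 mg; nicotinic acid 3.26 mg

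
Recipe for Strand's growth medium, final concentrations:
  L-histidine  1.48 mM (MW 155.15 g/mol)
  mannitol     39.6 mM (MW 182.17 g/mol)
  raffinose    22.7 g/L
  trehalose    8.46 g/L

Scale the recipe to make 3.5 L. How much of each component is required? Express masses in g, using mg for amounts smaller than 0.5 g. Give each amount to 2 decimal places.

Scale factor relative to 1 L: 3.5.
L-histidine: 1.48 mmol/L × 155.15 g/mol × 3.5 L ÷ 1000 = 0.80 g
mannitol: 39.6 mmol/L × 182.17 g/mol × 3.5 L ÷ 1000 = 25.25 g
raffinose: 22.7 g/L × 3.5 L = 79.45 g
trehalose: 8.46 g/L × 3.5 L = 29.61 g

L-histidine 0.80 g; mannitol 25.25 g; raffinose 79.45 g; trehalose 29.61 g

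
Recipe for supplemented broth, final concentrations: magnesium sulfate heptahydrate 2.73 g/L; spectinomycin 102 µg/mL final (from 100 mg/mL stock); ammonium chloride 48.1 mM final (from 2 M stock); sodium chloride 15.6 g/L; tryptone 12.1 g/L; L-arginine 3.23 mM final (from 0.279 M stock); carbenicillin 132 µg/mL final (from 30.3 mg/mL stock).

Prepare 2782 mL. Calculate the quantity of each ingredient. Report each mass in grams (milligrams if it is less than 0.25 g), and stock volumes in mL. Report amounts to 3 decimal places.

magnesium sulfate heptahydrate 7.595 g; spectinomycin 2.838 mL; ammonium chloride 66.907 mL; sodium chloride 43.399 g; tryptone 33.662 g; L-arginine 32.207 mL; carbenicillin 12.120 mL

Working volume: 2782 mL = 2.782 L.
magnesium sulfate heptahydrate: 2.73 g/L × 2.782 L = 7.595 g
spectinomycin: V = C2·V2/C1 = 102 µg/mL × 2782 mL ÷ 100000 µg/mL = 2.838 mL
ammonium chloride: C1V1 = C2V2 → 48.1 mM × 2782 mL ÷ 2000 mM = 66.907 mL
sodium chloride: 15.6 g/L × 2.782 L = 43.399 g
tryptone: 12.1 g/L × 2.782 L = 33.662 g
L-arginine: C1V1 = C2V2 → 3.23 mM × 2782 mL ÷ 279 mM = 32.207 mL
carbenicillin: C1V1 = C2V2 → 132 µg/mL × 2782 mL ÷ 30300 µg/mL = 12.120 mL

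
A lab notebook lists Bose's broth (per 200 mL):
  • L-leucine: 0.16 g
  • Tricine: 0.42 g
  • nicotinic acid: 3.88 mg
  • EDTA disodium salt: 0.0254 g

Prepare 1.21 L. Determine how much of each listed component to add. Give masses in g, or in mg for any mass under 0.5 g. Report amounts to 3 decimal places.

L-leucine 0.968 g; Tricine 2.541 g; nicotinic acid 23.474 mg; EDTA disodium salt 153.670 mg

Scale factor = 1210 mL / 200 mL = 6.05.
L-leucine: 0.16 g × (1210 mL / 200 mL) = 0.968 g
Tricine: 0.42 g × (1210 mL / 200 mL) = 2.541 g
nicotinic acid: 3.88 mg × (1210 mL / 200 mL) = 23.474 mg
EDTA disodium salt: 0.0254 g × (1210 mL / 200 mL) = 0.15367 g = 153.670 mg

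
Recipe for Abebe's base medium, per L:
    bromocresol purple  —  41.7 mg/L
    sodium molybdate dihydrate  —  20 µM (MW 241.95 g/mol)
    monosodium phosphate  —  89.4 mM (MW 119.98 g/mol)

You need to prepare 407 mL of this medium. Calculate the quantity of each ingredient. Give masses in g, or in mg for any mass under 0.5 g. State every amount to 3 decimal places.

bromocresol purple 16.972 mg; sodium molybdate dihydrate 1.969 mg; monosodium phosphate 4.366 g

Target volume = 407 mL = 0.407 L.
bromocresol purple: 41.7 mg/L × 0.407 L = 16.972 mg
sodium molybdate dihydrate: 20 µmol/L × 241.95 g/mol × 0.407 L ÷ 1000 = 1.969 mg
monosodium phosphate: 89.4 mmol/L × 119.98 g/mol × 0.407 L ÷ 1000 = 4.366 g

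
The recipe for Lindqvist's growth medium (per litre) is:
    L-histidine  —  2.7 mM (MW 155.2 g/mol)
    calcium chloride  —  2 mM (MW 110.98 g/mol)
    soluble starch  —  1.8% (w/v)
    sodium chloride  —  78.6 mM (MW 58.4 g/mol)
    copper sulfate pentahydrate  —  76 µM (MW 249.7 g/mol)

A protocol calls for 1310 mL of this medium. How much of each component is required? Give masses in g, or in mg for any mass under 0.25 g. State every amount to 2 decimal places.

L-histidine 0.55 g; calcium chloride 0.29 g; soluble starch 23.58 g; sodium chloride 6.01 g; copper sulfate pentahydrate 24.86 mg

Scale factor relative to 1 L: 1.31.
L-histidine: 2.7 mmol/L × 155.2 g/mol × 1.31 L ÷ 1000 = 0.55 g
calcium chloride: 2 mmol/L × 110.98 g/mol × 1.31 L ÷ 1000 = 0.29 g
soluble starch: 1.8 g per 100 mL × 1310 mL ÷ 100 = 23.58 g
sodium chloride: 78.6 mmol/L × 58.4 g/mol × 1.31 L ÷ 1000 = 6.01 g
copper sulfate pentahydrate: 76 µmol/L × 249.7 g/mol × 1.31 L ÷ 1000 = 24.86 mg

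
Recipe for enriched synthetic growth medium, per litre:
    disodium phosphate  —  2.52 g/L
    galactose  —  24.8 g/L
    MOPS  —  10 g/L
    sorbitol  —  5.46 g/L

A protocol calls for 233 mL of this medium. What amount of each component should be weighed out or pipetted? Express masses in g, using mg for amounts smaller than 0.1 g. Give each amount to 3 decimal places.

Working volume: 233 mL = 0.233 L.
disodium phosphate: 2.52 g/L × 0.233 L = 0.587 g
galactose: 24.8 g/L × 0.233 L = 5.778 g
MOPS: 10 g/L × 0.233 L = 2.330 g
sorbitol: 5.46 g/L × 0.233 L = 1.272 g

disodium phosphate 0.587 g; galactose 5.778 g; MOPS 2.330 g; sorbitol 1.272 g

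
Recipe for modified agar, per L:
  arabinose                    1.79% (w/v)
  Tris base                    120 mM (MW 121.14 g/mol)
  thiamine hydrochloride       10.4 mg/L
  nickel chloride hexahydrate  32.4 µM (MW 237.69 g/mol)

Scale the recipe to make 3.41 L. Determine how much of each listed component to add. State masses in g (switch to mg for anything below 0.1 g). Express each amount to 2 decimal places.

arabinose 61.04 g; Tris base 49.57 g; thiamine hydrochloride 35.46 mg; nickel chloride hexahydrate 26.26 mg

Scale factor relative to 1 L: 3.41.
arabinose: 1.79% w/v = 17.9 g/L → 17.9 × 3.41 L = 61.04 g
Tris base: 120 mmol/L × 121.14 g/mol × 3.41 L ÷ 1000 = 49.57 g
thiamine hydrochloride: 10.4 mg/L × 3.41 L = 35.46 mg
nickel chloride hexahydrate: 32.4 µmol/L × 237.69 g/mol × 3.41 L ÷ 1000 = 26.26 mg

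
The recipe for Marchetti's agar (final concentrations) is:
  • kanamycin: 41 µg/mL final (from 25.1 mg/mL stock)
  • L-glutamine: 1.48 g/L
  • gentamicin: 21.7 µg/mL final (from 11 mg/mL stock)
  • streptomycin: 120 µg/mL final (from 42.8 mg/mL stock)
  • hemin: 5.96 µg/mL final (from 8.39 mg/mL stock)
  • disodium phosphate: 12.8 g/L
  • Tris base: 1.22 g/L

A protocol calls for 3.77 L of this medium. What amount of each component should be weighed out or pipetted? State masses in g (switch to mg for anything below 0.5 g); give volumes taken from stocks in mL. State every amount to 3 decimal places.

kanamycin 6.158 mL; L-glutamine 5.580 g; gentamicin 7.437 mL; streptomycin 10.570 mL; hemin 2.678 mL; disodium phosphate 48.256 g; Tris base 4.599 g

Working volume: 3.77 L.
kanamycin: V = C2·V2/C1 = 41 µg/mL × 3770 mL ÷ 25100 µg/mL = 6.158 mL
L-glutamine: 1.48 g/L × 3.77 L = 5.580 g
gentamicin: V = C2·V2/C1 = 21.7 µg/mL × 3770 mL ÷ 11000 µg/mL = 7.437 mL
streptomycin: V = C2·V2/C1 = 120 µg/mL × 3770 mL ÷ 42800 µg/mL = 10.570 mL
hemin: V = C2·V2/C1 = 5.96 µg/mL × 3770 mL ÷ 8390 µg/mL = 2.678 mL
disodium phosphate: 12.8 g/L × 3.77 L = 48.256 g
Tris base: 1.22 g/L × 3.77 L = 4.599 g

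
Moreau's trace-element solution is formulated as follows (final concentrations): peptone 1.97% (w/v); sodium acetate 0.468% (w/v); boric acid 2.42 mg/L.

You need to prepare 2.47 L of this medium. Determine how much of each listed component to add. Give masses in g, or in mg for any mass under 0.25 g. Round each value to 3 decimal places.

peptone 48.659 g; sodium acetate 11.560 g; boric acid 5.977 mg

Working volume: 2.47 L.
peptone: 1.97% w/v = 19.7 g/L → 19.7 × 2.47 L = 48.659 g
sodium acetate: 0.468 g per 100 mL × 2470 mL ÷ 100 = 11.560 g
boric acid: 2.42 mg/L × 2.47 L = 5.977 mg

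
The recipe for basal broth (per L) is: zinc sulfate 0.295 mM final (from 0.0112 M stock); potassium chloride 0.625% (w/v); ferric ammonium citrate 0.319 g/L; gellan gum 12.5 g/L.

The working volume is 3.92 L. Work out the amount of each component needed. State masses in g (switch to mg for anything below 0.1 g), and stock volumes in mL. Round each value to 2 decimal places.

Scale factor relative to 1 L: 3.92.
zinc sulfate: C1V1 = C2V2 → 0.295 mM × 3920 mL ÷ 11.2 mM = 103.25 mL
potassium chloride: 0.625% w/v = 6.25 g/L → 6.25 × 3.92 L = 24.50 g
ferric ammonium citrate: 0.319 g/L × 3.92 L = 1.25 g
gellan gum: 12.5 g/L × 3.92 L = 49.00 g

zinc sulfate 103.25 mL; potassium chloride 24.50 g; ferric ammonium citrate 1.25 g; gellan gum 49.00 g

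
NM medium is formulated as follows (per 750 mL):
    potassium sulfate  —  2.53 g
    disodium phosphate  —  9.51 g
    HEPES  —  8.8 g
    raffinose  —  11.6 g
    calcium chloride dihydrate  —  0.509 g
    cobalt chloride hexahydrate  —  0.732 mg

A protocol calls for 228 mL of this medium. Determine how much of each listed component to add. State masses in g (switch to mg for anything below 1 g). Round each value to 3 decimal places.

Ratio of target to recipe volume: 228 / 750 = 0.304.
potassium sulfate: 2.53 g × (228 mL / 750 mL) = 0.76912 g = 769.120 mg
disodium phosphate: 9.51 g × (228 mL / 750 mL) = 2.891 g
HEPES: 8.8 g × (228 mL / 750 mL) = 2.675 g
raffinose: 11.6 g × (228 mL / 750 mL) = 3.526 g
calcium chloride dihydrate: 0.509 g × (228 mL / 750 mL) = 0.154736 g = 154.736 mg
cobalt chloride hexahydrate: 0.732 mg × (228 mL / 750 mL) = 0.223 mg

potassium sulfate 769.120 mg; disodium phosphate 2.891 g; HEPES 2.675 g; raffinose 3.526 g; calcium chloride dihydrate 154.736 mg; cobalt chloride hexahydrate 0.223 mg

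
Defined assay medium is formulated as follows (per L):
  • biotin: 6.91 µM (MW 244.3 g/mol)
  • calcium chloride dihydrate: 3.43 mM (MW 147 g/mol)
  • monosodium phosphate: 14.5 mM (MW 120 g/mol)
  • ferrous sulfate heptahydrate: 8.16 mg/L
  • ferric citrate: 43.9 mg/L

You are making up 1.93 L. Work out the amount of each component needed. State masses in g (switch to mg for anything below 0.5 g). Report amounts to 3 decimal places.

biotin 3.258 mg; calcium chloride dihydrate 0.973 g; monosodium phosphate 3.358 g; ferrous sulfate heptahydrate 15.749 mg; ferric citrate 84.727 mg

Working volume: 1.93 L.
biotin: 6.91 µmol/L × 244.3 g/mol × 1.93 L ÷ 1000 = 3.258 mg
calcium chloride dihydrate: 3.43 mmol/L × 147 g/mol × 1.93 L ÷ 1000 = 0.973 g
monosodium phosphate: 14.5 mmol/L × 120 g/mol × 1.93 L ÷ 1000 = 3.358 g
ferrous sulfate heptahydrate: 8.16 mg/L × 1.93 L = 15.749 mg
ferric citrate: 43.9 mg/L × 1.93 L = 84.727 mg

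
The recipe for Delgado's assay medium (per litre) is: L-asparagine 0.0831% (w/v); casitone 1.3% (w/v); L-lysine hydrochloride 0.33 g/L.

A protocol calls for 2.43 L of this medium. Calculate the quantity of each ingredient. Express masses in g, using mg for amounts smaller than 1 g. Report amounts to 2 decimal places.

L-asparagine 2.02 g; casitone 31.59 g; L-lysine hydrochloride 801.90 mg

Scale factor relative to 1 L: 2.43.
L-asparagine: 0.0831% w/v = 0.831 g/L → 0.831 × 2.43 L = 2.02 g
casitone: 1.3 g per 100 mL × 2430 mL ÷ 100 = 31.59 g
L-lysine hydrochloride: 0.33 g/L × 2.43 L = 0.8019 g = 801.90 mg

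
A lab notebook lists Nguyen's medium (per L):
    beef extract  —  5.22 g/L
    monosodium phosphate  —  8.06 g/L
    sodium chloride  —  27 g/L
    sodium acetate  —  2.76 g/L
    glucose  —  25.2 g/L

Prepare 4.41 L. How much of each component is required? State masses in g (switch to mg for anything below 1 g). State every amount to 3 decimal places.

Scale factor relative to 1 L: 4.41.
beef extract: 5.22 g/L × 4.41 L = 23.020 g
monosodium phosphate: 8.06 g/L × 4.41 L = 35.545 g
sodium chloride: 27 g/L × 4.41 L = 119.070 g
sodium acetate: 2.76 g/L × 4.41 L = 12.172 g
glucose: 25.2 g/L × 4.41 L = 111.132 g

beef extract 23.020 g; monosodium phosphate 35.545 g; sodium chloride 119.070 g; sodium acetate 12.172 g; glucose 111.132 g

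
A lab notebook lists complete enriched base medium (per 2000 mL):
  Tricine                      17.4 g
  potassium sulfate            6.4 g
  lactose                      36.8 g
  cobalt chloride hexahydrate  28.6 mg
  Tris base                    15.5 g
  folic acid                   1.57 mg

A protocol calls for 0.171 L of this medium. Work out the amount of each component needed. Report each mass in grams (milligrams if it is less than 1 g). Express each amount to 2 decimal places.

Scale factor = 171 mL / 2000 mL = 0.0855.
Tricine: 17.4 g × (171 mL / 2000 mL) = 1.49 g
potassium sulfate: 6.4 g × (171 mL / 2000 mL) = 0.5472 g = 547.20 mg
lactose: 36.8 g × (171 mL / 2000 mL) = 3.15 g
cobalt chloride hexahydrate: 28.6 mg × (171 mL / 2000 mL) = 2.45 mg
Tris base: 15.5 g × (171 mL / 2000 mL) = 1.33 g
folic acid: 1.57 mg × (171 mL / 2000 mL) = 0.13 mg

Tricine 1.49 g; potassium sulfate 547.20 mg; lactose 3.15 g; cobalt chloride hexahydrate 2.45 mg; Tris base 1.33 g; folic acid 0.13 mg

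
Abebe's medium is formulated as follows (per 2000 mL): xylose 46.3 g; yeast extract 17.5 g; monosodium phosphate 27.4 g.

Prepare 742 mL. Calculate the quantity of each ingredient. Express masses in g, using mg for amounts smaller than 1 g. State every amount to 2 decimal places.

xylose 17.18 g; yeast extract 6.49 g; monosodium phosphate 10.17 g

Ratio of target to recipe volume: 742 / 2000 = 0.371.
xylose: 46.3 g × (742 mL / 2000 mL) = 17.18 g
yeast extract: 17.5 g × (742 mL / 2000 mL) = 6.49 g
monosodium phosphate: 27.4 g × (742 mL / 2000 mL) = 10.17 g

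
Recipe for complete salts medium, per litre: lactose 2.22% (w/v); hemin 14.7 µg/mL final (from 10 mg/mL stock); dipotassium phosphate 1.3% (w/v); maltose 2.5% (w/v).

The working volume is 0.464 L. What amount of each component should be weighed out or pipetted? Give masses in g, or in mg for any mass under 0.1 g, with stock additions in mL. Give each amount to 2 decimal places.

Working volume: 0.464 L.
lactose: 2.22% w/v = 22.2 g/L → 22.2 × 0.464 L = 10.30 g
hemin: dilute stock: 14.7 µg/mL × 464 mL ÷ 10000 µg/mL = 0.68 mL
dipotassium phosphate: 1.3% w/v = 13 g/L → 13 × 0.464 L = 6.03 g
maltose: 2.5% w/v = 25 g/L → 25 × 0.464 L = 11.60 g

lactose 10.30 g; hemin 0.68 mL; dipotassium phosphate 6.03 g; maltose 11.60 g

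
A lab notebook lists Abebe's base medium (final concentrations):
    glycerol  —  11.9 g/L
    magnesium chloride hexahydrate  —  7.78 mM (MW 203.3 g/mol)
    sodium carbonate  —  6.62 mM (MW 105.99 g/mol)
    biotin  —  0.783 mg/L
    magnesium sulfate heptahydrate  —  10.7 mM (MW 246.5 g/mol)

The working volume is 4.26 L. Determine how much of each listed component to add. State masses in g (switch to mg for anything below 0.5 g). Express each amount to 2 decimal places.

glycerol 50.69 g; magnesium chloride hexahydrate 6.74 g; sodium carbonate 2.99 g; biotin 3.34 mg; magnesium sulfate heptahydrate 11.24 g

Scale factor relative to 1 L: 4.26.
glycerol: 11.9 g/L × 4.26 L = 50.69 g
magnesium chloride hexahydrate: 7.78 mmol/L × 203.3 g/mol × 4.26 L ÷ 1000 = 6.74 g
sodium carbonate: 6.62 mmol/L × 105.99 g/mol × 4.26 L ÷ 1000 = 2.99 g
biotin: 0.783 mg/L × 4.26 L = 3.34 mg
magnesium sulfate heptahydrate: 10.7 mmol/L × 246.5 g/mol × 4.26 L ÷ 1000 = 11.24 g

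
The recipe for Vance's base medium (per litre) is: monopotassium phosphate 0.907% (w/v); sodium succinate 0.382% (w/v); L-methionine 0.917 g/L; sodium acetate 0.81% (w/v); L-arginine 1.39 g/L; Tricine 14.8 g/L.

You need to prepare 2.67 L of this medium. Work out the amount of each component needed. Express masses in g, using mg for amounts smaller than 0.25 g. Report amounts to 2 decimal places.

Scale factor relative to 1 L: 2.67.
monopotassium phosphate: 0.907% w/v = 9.07 g/L → 9.07 × 2.67 L = 24.22 g
sodium succinate: 0.382% w/v = 3.82 g/L → 3.82 × 2.67 L = 10.20 g
L-methionine: 0.917 g/L × 2.67 L = 2.45 g
sodium acetate: 0.81% w/v = 8.1 g/L → 8.1 × 2.67 L = 21.63 g
L-arginine: 1.39 g/L × 2.67 L = 3.71 g
Tricine: 14.8 g/L × 2.67 L = 39.52 g

monopotassium phosphate 24.22 g; sodium succinate 10.20 g; L-methionine 2.45 g; sodium acetate 21.63 g; L-arginine 3.71 g; Tricine 39.52 g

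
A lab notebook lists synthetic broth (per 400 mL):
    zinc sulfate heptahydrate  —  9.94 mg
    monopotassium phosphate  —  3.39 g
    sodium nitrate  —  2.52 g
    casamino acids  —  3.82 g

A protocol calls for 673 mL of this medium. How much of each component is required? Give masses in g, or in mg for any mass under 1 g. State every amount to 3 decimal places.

Ratio of target to recipe volume: 673 / 400 = 1.6825.
zinc sulfate heptahydrate: 9.94 mg × (673 mL / 400 mL) = 16.724 mg
monopotassium phosphate: 3.39 g × (673 mL / 400 mL) = 5.704 g
sodium nitrate: 2.52 g × (673 mL / 400 mL) = 4.240 g
casamino acids: 3.82 g × (673 mL / 400 mL) = 6.427 g

zinc sulfate heptahydrate 16.724 mg; monopotassium phosphate 5.704 g; sodium nitrate 4.240 g; casamino acids 6.427 g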